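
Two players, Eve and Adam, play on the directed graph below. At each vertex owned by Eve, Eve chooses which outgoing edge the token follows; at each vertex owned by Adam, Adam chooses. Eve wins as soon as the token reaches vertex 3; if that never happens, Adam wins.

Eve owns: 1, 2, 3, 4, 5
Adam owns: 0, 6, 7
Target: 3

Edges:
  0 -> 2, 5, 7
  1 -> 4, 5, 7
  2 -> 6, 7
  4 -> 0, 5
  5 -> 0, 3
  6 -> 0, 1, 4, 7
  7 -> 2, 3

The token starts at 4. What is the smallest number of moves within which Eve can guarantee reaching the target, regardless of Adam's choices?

A0 = {3}
A1: add {5} — 5 (Eve) has 5→3.
A2: add {1, 4} — 1 (Eve) has 1→5; 4 (Eve) has 4→5.
A3 = A2; e.g. 0 (Adam) can still go to 2. Fixed point.
4 enters the attractor at level 2, so Eve can force the target in 2 moves from there.

2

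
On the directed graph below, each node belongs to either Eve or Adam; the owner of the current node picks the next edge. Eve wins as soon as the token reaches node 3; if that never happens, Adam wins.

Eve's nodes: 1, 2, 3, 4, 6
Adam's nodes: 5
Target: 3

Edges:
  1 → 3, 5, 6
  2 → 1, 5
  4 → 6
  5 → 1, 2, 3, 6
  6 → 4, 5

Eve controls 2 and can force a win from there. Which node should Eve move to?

A0 = {3}
A1: add {1} — 1 (Eve) has 1→3.
A2: add {2} — 2 (Eve) has 2→1.
A3 = A2; e.g. 4 (Eve) has no edge into A2. Fixed point.
From 2, successor 1 is in the attractor (rank 1); the other successor 5 is not.

1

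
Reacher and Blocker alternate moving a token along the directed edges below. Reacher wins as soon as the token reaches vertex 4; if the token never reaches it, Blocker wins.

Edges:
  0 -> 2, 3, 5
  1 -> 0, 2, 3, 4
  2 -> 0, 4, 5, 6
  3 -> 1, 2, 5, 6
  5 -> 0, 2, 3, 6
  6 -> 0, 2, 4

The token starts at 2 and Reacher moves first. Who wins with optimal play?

Track states (vertex, player-to-move).
A0 = {(4,Reacher), (4,Blocker)}
A1: add {(1,Reacher), (2,Reacher), (6,Reacher)}.
(2,Reacher) ∈ A1 ⇒ Reacher forces the target.

Reacher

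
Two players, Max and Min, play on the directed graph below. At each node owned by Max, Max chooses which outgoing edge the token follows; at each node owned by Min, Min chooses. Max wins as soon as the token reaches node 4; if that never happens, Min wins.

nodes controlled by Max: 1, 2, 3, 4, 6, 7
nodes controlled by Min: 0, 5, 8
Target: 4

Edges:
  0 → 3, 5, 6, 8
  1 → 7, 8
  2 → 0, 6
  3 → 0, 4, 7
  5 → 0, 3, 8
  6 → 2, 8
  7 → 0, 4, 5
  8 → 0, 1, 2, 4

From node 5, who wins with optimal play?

A0 = {4}
A1: add {3, 7} — 3 (Max) has 3→4; 7 (Max) has 7→4.
A2: add {1} — 1 (Max) has 1→7.
A3 = A2; e.g. 0 (Min) can still go to 5. Fixed point.
5 never enters the attractor, so Min can avoid the target forever.

Min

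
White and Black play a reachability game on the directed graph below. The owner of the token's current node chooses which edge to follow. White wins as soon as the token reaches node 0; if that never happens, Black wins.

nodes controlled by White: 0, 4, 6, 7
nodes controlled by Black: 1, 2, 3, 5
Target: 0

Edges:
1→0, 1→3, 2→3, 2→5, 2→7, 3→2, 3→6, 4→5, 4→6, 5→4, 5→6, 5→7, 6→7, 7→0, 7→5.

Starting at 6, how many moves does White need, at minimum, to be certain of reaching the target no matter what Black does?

2

A0 = {0}
A1: add {7} — 7 (White) has 7→0.
A2: add {6} — 6 (White) has 6→7.
6 enters the attractor at level 2, so White can force the target in 2 moves from there.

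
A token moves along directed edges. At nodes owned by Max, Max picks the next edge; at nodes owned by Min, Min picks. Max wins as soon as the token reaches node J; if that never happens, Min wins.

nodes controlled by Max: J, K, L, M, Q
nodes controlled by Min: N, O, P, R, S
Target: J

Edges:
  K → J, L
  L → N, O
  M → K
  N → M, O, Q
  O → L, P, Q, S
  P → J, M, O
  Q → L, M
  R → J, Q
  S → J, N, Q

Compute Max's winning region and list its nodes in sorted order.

J, K, M, Q, R

A0 = {J}
A1: add {K} — K (Max) has K→J.
A2: add {M} — M (Max) has M→K.
A3: add {Q} — Q (Max) has Q→M.
A4: add {R} — R (Min): all of {J, Q} already in.
A5 = A4; e.g. L (Max) has no edge into A4. Fixed point.
Max's winning region = {J, K, M, Q, R}.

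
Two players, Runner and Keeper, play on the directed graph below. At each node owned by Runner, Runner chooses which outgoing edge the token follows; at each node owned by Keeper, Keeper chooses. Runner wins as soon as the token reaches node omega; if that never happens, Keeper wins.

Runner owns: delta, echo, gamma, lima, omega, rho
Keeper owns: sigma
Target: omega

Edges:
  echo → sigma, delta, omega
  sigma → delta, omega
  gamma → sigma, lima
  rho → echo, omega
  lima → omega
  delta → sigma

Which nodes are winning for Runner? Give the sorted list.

A0 = {omega}
A1: add {echo, lima, rho} — echo (Runner) has echo→omega; lima (Runner) has lima→omega; rho (Runner) has rho→omega.
A2: add {gamma} — gamma (Runner) has gamma→lima.
A3 = A2; e.g. sigma (Keeper) can still go to delta. Fixed point.
Runner's winning region = {echo, gamma, lima, omega, rho}.

echo, gamma, lima, omega, rho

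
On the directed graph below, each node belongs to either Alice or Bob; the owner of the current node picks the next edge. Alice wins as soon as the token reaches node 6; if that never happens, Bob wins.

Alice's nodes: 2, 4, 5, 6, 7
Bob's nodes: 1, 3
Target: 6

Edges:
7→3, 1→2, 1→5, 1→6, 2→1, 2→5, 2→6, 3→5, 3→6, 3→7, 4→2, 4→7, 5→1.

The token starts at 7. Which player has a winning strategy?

A0 = {6}
A1: add {2} — 2 (Alice) has 2→6.
A2: add {4} — 4 (Alice) has 4→2.
A3 = A2; e.g. 1 (Bob) can still go to 5. Fixed point.
7 never enters the attractor, so Bob can avoid the target forever.

Bob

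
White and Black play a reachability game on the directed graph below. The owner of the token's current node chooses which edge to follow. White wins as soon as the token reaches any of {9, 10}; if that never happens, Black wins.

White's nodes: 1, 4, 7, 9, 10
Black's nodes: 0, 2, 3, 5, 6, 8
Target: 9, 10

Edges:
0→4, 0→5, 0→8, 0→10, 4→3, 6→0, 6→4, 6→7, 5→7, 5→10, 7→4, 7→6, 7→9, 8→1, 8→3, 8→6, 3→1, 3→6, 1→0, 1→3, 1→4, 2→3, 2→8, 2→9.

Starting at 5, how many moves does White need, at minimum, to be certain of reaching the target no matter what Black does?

A0 = {9, 10}
A1: add {7} — 7 (White) has 7→9.
A2: add {5} — 5 (Black): all of {7, 10} already in.
A3 = A2; e.g. 0 (Black) can still go to 4. Fixed point.
5 enters the attractor at level 2, so White can force the target in 2 moves from there.

2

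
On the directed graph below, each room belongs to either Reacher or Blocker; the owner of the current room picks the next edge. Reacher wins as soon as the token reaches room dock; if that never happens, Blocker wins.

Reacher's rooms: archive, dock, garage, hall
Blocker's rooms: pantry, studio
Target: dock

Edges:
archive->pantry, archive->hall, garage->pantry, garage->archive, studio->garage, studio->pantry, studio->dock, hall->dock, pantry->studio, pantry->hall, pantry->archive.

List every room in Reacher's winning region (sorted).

archive, dock, garage, hall

A0 = {dock}
A1: add {hall} — hall (Reacher) has hall→dock.
A2: add {archive} — archive (Reacher) has archive→hall.
A3: add {garage} — garage (Reacher) has garage→archive.
A4 = A3; e.g. studio (Blocker) can still go to pantry. Fixed point.
Reacher's winning region = {archive, dock, garage, hall}.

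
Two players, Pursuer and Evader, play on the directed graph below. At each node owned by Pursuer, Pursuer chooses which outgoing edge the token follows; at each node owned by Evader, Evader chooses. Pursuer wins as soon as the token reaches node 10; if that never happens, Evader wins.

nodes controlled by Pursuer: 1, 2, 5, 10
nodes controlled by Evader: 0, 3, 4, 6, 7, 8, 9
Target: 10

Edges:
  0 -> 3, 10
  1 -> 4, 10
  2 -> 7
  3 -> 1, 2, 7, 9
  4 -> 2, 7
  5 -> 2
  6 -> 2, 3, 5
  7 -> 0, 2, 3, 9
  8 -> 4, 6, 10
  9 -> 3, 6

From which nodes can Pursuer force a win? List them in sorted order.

1, 10

A0 = {10}
A1: add {1} — 1 (Pursuer) has 1→10.
A2 = A1; e.g. 0 (Evader) can still go to 3. Fixed point.
Pursuer's winning region = {1, 10}.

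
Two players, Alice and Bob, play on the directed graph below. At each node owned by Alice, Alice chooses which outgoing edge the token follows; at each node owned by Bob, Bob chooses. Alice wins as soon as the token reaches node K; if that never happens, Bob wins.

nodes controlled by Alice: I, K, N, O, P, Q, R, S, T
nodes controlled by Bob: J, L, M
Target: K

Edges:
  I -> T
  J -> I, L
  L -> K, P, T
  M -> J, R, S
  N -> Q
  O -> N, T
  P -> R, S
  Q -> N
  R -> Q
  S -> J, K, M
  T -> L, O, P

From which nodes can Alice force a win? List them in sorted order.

A0 = {K}
A1: add {S} — S (Alice) has S→K.
A2: add {P} — P (Alice) has P→S.
A3: add {T} — T (Alice) has T→P.
A4: add {I, L, O} — I (Alice) has I→T; L (Bob): all of {K, P, T} already in; O (Alice) has O→T.
A5: add {J} — J (Bob): all of {I, L} already in.
A6 = A5; e.g. M (Bob) can still go to R. Fixed point.
Alice's winning region = {I, J, K, L, O, P, S, T}.

I, J, K, L, O, P, S, T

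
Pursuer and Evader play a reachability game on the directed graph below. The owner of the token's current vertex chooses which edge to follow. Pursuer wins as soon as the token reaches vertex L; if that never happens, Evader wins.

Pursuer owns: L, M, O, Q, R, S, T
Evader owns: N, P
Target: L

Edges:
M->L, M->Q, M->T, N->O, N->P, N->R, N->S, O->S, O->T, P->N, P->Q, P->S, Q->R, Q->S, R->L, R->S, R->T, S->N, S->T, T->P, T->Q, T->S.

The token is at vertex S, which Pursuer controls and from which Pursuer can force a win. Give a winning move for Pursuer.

T

A0 = {L}
A1: add {M, R} — M (Pursuer) has M→L; R (Pursuer) has R→L.
A2: add {Q} — Q (Pursuer) has Q→R.
A3: add {T} — T (Pursuer) has T→Q.
A4: add {O, S} — O (Pursuer) has O→T; S (Pursuer) has S→T.
A5 = A4; e.g. N (Evader) can still go to P. Fixed point.
From S, successor T is in the attractor (rank 3); the other successor N is not.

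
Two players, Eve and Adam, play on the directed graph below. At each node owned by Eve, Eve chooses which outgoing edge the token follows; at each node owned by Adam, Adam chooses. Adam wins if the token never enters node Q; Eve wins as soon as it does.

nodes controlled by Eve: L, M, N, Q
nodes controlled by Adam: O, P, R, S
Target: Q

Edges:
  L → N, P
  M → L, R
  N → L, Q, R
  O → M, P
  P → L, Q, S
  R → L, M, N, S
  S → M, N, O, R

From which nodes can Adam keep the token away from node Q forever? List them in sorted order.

A0 = {Q}
A1: add {N} — N (Eve) has N→Q.
A2: add {L} — L (Eve) has L→N.
A3: add {M} — M (Eve) has M→L.
A4 = A3; e.g. O (Adam) can still go to P. Fixed point.
Eve's attractor = {L, M, N, Q}; Adam avoids the target exactly from the complement.

O, P, R, S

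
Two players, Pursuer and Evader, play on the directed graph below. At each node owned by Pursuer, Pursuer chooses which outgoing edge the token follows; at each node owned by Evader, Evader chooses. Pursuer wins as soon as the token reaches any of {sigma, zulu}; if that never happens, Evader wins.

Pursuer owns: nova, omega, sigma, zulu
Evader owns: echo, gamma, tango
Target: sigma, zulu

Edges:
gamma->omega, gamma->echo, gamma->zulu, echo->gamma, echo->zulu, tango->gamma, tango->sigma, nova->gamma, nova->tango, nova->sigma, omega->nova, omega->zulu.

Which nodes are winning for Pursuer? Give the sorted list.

nova, omega, sigma, zulu

A0 = {sigma, zulu}
A1: add {nova, omega} — omega (Pursuer) has omega→zulu; nova (Pursuer) has nova→sigma.
A2 = A1; e.g. gamma (Evader) can still go to echo. Fixed point.
Pursuer's winning region = {nova, omega, sigma, zulu}.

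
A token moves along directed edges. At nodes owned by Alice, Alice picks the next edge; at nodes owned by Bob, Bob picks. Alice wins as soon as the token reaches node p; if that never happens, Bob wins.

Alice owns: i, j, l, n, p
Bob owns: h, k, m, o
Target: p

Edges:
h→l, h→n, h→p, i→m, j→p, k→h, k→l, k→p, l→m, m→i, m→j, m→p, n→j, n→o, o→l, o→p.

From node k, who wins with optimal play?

A0 = {p}
A1: add {j} — j (Alice) has j→p.
A2: add {n} — n (Alice) has n→j.
A3 = A2; e.g. h (Bob) can still go to l. Fixed point.
k never enters the attractor, so Bob can avoid the target forever.

Bob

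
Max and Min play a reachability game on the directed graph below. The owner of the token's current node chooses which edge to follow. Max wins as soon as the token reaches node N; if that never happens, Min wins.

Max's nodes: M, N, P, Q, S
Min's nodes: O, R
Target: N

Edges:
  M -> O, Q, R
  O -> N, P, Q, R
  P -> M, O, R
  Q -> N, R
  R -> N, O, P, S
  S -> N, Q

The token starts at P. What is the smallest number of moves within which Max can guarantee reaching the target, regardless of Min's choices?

A0 = {N}
A1: add {Q, S} — Q (Max) has Q→N; S (Max) has S→N.
A2: add {M} — M (Max) has M→Q.
A3: add {P} — P (Max) has P→M.
A4 = A3; e.g. O (Min) can still go to R. Fixed point.
P enters the attractor at level 3, so Max can force the target in 3 moves from there.

3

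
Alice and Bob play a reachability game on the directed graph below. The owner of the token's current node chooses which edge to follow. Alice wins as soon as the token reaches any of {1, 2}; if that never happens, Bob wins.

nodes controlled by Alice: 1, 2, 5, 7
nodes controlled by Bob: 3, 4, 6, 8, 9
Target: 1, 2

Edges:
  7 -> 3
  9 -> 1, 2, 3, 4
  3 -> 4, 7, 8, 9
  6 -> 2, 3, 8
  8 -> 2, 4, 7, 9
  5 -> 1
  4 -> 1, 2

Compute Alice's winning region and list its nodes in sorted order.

A0 = {1, 2}
A1: add {4, 5} — 4 (Bob): all of {1, 2} already in; 5 (Alice) has 5→1.
A2 = A1; e.g. 3 (Bob) can still go to 7. Fixed point.
Alice's winning region = {1, 2, 4, 5}.

1, 2, 4, 5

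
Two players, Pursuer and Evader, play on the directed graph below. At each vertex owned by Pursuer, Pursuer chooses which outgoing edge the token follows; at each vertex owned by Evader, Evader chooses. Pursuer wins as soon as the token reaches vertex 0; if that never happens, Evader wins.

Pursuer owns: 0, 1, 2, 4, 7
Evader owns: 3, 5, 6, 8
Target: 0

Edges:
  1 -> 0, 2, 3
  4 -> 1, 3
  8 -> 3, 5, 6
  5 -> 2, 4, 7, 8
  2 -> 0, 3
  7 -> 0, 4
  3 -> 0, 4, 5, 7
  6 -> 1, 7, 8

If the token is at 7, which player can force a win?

Pursuer

A0 = {0}
A1: add {1, 2, 7} — 1 (Pursuer) has 1→0; 2 (Pursuer) has 2→0; 7 (Pursuer) has 7→0.
7 ∈ A1, so Pursuer can force the target.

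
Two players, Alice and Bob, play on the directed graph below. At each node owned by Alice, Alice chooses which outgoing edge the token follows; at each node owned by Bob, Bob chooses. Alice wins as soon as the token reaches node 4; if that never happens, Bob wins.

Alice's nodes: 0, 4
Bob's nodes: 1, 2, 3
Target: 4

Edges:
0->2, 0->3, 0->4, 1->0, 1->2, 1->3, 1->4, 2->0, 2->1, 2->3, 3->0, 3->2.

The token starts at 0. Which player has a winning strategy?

A0 = {4}
A1: add {0} — 0 (Alice) has 0→4.
A2 = A1; e.g. 1 (Bob) can still go to 2. Fixed point.
0 ∈ A1, so Alice can force the target.

Alice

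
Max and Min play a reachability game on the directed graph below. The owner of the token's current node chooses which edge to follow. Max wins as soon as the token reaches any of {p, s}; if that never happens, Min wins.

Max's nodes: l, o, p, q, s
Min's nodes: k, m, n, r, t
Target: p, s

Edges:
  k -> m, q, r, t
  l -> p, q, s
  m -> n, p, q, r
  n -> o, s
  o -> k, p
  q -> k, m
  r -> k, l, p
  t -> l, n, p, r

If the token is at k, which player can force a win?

A0 = {p, s}
A1: add {l, o} — l (Max) has l→p; o (Max) has o→p.
A2: add {n} — n (Min): all of {o, s} already in.
A3 = A2; e.g. k (Min) can still go to m. Fixed point.
k never enters the attractor, so Min can avoid the target forever.

Min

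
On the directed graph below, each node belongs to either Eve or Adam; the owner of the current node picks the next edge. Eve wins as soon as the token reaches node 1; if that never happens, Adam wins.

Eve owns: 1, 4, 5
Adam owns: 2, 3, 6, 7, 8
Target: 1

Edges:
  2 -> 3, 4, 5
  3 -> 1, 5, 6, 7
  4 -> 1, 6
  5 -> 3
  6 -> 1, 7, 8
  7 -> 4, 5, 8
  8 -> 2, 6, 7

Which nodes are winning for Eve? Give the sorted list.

A0 = {1}
A1: add {4} — 4 (Eve) has 4→1.
A2 = A1; e.g. 2 (Adam) can still go to 3. Fixed point.
Eve's winning region = {1, 4}.

1, 4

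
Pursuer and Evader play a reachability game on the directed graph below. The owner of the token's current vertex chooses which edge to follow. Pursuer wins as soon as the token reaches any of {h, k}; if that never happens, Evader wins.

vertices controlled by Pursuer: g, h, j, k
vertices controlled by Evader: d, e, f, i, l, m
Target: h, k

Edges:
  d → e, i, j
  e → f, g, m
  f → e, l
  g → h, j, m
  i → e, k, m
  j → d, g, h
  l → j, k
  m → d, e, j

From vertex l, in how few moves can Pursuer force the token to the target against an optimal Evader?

A0 = {h, k}
A1: add {g, j} — g (Pursuer) has g→h; j (Pursuer) has j→h.
A2: add {l} — l (Evader): all of {j, k} already in.
A3 = A2; e.g. d (Evader) can still go to e. Fixed point.
l enters the attractor at level 2, so Pursuer can force the target in 2 moves from there.

2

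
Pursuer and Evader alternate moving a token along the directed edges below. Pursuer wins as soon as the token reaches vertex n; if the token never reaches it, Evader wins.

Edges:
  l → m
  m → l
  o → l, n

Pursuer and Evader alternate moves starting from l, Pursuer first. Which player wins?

Evader

Track states (vertex, player-to-move).
A0 = {(n,Pursuer), (n,Evader)}
A1: add {(o,Pursuer)}.
A2 = A1; e.g. (l,Pursuer) stays out. (l,Pursuer) never enters ⇒ Evader avoids the target.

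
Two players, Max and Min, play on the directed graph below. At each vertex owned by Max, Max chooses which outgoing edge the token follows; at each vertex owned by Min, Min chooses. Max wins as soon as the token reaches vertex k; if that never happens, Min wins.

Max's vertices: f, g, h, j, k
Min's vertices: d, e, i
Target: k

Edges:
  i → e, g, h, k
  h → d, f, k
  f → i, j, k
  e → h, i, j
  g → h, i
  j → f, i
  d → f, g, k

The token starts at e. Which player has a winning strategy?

Min

A0 = {k}
A1: add {f, h} — f (Max) has f→k; h (Max) has h→k.
A2: add {g, j} — g (Max) has g→h; j (Max) has j→f.
A3: add {d} — d (Min): all of {f, g, k} already in.
A4 = A3; e.g. e (Min) can still go to i. Fixed point.
e never enters the attractor, so Min can avoid the target forever.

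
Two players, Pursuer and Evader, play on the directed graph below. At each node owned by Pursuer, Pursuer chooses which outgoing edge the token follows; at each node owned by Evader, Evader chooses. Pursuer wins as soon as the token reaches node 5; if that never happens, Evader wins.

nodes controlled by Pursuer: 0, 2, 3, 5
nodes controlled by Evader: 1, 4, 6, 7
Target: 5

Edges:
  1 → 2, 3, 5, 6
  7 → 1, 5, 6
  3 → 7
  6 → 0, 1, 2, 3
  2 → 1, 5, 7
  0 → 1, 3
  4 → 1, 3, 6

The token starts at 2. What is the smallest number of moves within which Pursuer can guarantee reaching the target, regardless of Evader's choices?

1

A0 = {5}
A1: add {2} — 2 (Pursuer) has 2→5.
A2 = A1; e.g. 0 (Pursuer) has no edge into A1. Fixed point.
2 enters the attractor at level 1, so Pursuer can force the target in 1 move from there.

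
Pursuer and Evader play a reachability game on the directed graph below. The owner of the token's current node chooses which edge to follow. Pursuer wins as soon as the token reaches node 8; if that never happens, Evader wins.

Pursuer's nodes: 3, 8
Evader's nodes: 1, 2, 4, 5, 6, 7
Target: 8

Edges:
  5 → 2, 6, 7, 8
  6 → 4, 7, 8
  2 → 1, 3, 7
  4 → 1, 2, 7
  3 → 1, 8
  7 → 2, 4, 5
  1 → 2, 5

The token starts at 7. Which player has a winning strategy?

A0 = {8}
A1: add {3} — 3 (Pursuer) has 3→8.
A2 = A1; e.g. 1 (Evader) can still go to 2. Fixed point.
7 never enters the attractor, so Evader can avoid the target forever.

Evader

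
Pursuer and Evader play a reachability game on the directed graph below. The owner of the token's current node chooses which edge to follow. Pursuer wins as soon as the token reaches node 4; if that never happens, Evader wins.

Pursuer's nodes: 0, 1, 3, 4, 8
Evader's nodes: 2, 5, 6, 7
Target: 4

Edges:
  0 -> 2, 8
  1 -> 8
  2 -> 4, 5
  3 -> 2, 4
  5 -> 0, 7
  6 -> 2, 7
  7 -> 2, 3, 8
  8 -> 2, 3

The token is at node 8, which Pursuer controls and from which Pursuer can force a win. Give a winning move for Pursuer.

A0 = {4}
A1: add {3} — 3 (Pursuer) has 3→4.
A2: add {8} — 8 (Pursuer) has 8→3.
A3: add {0, 1} — 0 (Pursuer) has 0→8; 1 (Pursuer) has 1→8.
A4 = A3; e.g. 2 (Evader) can still go to 5. Fixed point.
From 8, successor 3 is in the attractor (rank 1); the other successor 2 is not.

3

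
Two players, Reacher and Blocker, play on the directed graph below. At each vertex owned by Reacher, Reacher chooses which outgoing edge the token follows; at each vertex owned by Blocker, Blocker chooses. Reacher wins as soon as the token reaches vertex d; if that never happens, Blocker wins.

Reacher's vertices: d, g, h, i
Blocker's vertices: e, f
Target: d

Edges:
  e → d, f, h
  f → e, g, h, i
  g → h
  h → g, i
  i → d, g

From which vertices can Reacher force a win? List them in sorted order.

A0 = {d}
A1: add {i} — i (Reacher) has i→d.
A2: add {h} — h (Reacher) has h→i.
A3: add {g} — g (Reacher) has g→h.
A4 = A3; e.g. e (Blocker) can still go to f. Fixed point.
Reacher's winning region = {d, g, h, i}.

d, g, h, i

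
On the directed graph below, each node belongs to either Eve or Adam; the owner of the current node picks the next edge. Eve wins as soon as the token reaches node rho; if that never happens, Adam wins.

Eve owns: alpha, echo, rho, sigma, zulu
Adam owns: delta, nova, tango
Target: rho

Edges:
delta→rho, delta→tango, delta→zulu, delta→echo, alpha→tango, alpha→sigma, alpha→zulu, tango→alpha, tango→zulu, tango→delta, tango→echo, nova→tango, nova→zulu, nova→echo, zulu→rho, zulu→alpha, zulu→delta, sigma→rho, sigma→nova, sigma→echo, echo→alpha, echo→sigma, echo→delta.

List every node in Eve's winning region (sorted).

A0 = {rho}
A1: add {sigma, zulu} — sigma (Eve) has sigma→rho; zulu (Eve) has zulu→rho.
A2: add {alpha, echo} — alpha (Eve) has alpha→sigma; echo (Eve) has echo→sigma.
A3 = A2; e.g. nova (Adam) can still go to tango. Fixed point.
Eve's winning region = {alpha, echo, rho, sigma, zulu}.

alpha, echo, rho, sigma, zulu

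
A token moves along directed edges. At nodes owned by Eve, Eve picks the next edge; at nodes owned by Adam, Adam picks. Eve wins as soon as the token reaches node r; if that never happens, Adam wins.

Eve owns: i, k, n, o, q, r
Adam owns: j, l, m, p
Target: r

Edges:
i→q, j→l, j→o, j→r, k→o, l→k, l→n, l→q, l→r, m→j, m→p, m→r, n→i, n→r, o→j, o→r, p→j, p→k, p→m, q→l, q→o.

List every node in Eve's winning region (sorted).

A0 = {r}
A1: add {n, o} — n (Eve) has n→r; o (Eve) has o→r.
A2: add {k, q} — k (Eve) has k→o; q (Eve) has q→o.
A3: add {i, l} — i (Eve) has i→q; l (Adam): all of {k, n, q, r} already in.
A4: add {j} — j (Adam): all of {l, o, r} already in.
A5 = A4; e.g. m (Adam) can still go to p. Fixed point.
Eve's winning region = {i, j, k, l, n, o, q, r}.

i, j, k, l, n, o, q, r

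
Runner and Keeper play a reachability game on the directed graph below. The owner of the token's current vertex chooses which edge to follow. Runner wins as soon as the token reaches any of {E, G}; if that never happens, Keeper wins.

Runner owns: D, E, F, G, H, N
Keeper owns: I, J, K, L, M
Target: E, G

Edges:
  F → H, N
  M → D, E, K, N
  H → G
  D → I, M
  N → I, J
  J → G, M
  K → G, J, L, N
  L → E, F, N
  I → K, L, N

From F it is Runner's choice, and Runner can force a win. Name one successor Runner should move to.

A0 = {E, G}
A1: add {H} — H (Runner) has H→G.
A2: add {F} — F (Runner) has F→H.
A3 = A2; e.g. D (Runner) has no edge into A2. Fixed point.
From F, successor H is in the attractor (rank 1); the other successor N is not.

H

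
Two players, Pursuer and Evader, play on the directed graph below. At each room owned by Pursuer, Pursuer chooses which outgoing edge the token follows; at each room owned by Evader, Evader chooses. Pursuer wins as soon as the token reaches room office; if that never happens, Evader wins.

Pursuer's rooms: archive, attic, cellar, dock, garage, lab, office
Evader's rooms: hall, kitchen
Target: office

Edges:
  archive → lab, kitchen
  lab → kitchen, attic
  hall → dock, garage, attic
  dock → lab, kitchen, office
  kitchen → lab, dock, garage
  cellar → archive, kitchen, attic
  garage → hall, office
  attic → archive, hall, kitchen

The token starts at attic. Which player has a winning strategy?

Evader

A0 = {office}
A1: add {dock, garage} — dock (Pursuer) has dock→office; garage (Pursuer) has garage→office.
A2 = A1; e.g. archive (Pursuer) has no edge into A1. Fixed point.
attic never enters the attractor, so Evader can avoid the target forever.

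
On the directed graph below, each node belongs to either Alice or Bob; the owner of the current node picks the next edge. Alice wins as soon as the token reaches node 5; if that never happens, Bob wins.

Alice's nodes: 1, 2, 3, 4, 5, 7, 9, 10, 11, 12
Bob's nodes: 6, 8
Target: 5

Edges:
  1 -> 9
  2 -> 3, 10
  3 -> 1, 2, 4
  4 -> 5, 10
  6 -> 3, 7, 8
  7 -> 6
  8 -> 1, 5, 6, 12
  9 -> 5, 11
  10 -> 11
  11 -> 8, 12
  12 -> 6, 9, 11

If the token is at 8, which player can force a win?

Bob

A0 = {5}
A1: add {4, 9} — 4 (Alice) has 4→5; 9 (Alice) has 9→5.
A2: add {1, 3, 12} — 1 (Alice) has 1→9; 3 (Alice) has 3→4; 12 (Alice) has 12→9.
A3: add {2, 11} — 2 (Alice) has 2→3; 11 (Alice) has 11→12.
A4: add {10} — 10 (Alice) has 10→11.
A5 = A4; e.g. 6 (Bob) can still go to 7. Fixed point.
8 never enters the attractor, so Bob can avoid the target forever.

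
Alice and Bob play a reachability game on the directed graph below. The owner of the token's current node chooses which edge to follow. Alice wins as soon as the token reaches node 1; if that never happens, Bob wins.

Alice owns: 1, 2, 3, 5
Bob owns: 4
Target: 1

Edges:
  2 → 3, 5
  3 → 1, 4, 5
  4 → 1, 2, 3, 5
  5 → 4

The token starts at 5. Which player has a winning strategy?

Bob

A0 = {1}
A1: add {3} — 3 (Alice) has 3→1.
A2: add {2} — 2 (Alice) has 2→3.
A3 = A2; e.g. 4 (Bob) can still go to 5. Fixed point.
5 never enters the attractor, so Bob can avoid the target forever.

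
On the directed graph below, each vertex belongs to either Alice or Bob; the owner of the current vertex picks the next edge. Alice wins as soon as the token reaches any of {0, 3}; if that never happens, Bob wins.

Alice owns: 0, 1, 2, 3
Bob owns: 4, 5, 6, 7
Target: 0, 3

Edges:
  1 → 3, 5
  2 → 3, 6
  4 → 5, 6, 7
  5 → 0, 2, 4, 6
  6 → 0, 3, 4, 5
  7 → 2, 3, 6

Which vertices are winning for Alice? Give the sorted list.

A0 = {0, 3}
A1: add {1, 2} — 1 (Alice) has 1→3; 2 (Alice) has 2→3.
A2 = A1; e.g. 4 (Bob) can still go to 5. Fixed point.
Alice's winning region = {0, 1, 2, 3}.

0, 1, 2, 3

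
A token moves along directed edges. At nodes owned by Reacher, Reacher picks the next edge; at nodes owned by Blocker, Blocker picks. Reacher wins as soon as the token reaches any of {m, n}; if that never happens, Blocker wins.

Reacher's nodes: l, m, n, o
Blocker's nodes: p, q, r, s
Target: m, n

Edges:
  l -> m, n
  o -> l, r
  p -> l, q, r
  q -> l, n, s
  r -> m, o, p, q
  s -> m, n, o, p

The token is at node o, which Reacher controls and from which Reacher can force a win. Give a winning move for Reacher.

A0 = {m, n}
A1: add {l} — l (Reacher) has l→m.
A2: add {o} — o (Reacher) has o→l.
A3 = A2; e.g. p (Blocker) can still go to q. Fixed point.
From o, successor l is in the attractor (rank 1); the other successor r is not.

l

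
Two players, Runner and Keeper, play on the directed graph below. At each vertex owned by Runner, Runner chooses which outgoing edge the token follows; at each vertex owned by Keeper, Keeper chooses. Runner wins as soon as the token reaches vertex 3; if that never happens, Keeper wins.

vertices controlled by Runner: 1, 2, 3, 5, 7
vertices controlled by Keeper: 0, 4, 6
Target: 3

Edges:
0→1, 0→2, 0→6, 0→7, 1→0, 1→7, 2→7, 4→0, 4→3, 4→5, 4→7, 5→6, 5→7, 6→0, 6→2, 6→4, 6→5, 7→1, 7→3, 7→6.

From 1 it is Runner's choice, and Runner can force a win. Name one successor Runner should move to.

7

A0 = {3}
A1: add {7} — 7 (Runner) has 7→3.
A2: add {1, 2, 5} — 1 (Runner) has 1→7; 2 (Runner) has 2→7; 5 (Runner) has 5→7.
A3 = A2; e.g. 0 (Keeper) can still go to 6. Fixed point.
From 1, successor 7 is in the attractor (rank 1); the other successor 0 is not.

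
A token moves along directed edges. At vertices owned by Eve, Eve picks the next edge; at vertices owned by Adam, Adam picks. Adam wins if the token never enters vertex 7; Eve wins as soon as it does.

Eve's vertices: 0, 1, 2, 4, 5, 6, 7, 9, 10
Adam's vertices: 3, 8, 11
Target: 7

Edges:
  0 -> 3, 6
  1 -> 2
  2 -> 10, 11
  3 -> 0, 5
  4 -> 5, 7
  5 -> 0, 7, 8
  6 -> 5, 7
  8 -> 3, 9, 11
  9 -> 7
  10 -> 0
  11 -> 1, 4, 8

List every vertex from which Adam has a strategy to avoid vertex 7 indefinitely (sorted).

8, 11

A0 = {7}
A1: add {4, 5, 6, 9} — 4 (Eve) has 4→7; 5 (Eve) has 5→7; 6 (Eve) has 6→7; 9 (Eve) has 9→7.
A2: add {0} — 0 (Eve) has 0→6.
A3: add {3, 10} — 3 (Adam): all of {0, 5} already in; 10 (Eve) has 10→0.
A4: add {2} — 2 (Eve) has 2→10.
A5: add {1} — 1 (Eve) has 1→2.
A6 = A5; e.g. 8 (Adam) can still go to 11. Fixed point.
Eve's attractor = {0, 1, 2, 3, 4, 5, 6, 7, 9, 10}; Adam avoids the target exactly from the complement.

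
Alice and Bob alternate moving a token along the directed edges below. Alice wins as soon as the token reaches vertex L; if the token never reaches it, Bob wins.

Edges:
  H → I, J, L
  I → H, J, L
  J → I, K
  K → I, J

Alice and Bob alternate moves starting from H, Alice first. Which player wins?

Alice

Track states (vertex, player-to-move).
A0 = {(L,Alice), (L,Bob)}
A1: add {(H,Alice), (I,Alice)}.
(H,Alice) ∈ A1 ⇒ Alice forces the target.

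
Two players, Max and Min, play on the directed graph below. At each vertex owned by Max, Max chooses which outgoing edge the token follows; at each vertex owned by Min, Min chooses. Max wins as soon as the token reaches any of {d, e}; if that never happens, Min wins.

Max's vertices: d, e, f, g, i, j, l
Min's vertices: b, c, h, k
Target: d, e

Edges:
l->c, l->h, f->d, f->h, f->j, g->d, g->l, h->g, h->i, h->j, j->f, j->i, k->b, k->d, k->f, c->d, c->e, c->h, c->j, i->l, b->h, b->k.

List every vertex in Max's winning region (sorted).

d, e, f, g, j

A0 = {d, e}
A1: add {f, g} — f (Max) has f→d; g (Max) has g→d.
A2: add {j} — j (Max) has j→f.
A3 = A2; e.g. b (Min) can still go to h. Fixed point.
Max's winning region = {d, e, f, g, j}.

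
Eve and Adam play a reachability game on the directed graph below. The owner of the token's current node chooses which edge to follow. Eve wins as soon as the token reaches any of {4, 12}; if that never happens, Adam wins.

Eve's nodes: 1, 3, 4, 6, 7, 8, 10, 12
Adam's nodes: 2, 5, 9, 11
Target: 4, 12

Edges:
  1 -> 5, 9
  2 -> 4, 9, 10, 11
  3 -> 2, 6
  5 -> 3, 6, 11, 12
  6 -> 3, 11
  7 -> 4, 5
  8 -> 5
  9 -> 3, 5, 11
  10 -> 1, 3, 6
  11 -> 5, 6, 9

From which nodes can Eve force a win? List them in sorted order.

A0 = {4, 12}
A1: add {7} — 7 (Eve) has 7→4.
A2 = A1; e.g. 1 (Eve) has no edge into A1. Fixed point.
Eve's winning region = {4, 7, 12}.

4, 7, 12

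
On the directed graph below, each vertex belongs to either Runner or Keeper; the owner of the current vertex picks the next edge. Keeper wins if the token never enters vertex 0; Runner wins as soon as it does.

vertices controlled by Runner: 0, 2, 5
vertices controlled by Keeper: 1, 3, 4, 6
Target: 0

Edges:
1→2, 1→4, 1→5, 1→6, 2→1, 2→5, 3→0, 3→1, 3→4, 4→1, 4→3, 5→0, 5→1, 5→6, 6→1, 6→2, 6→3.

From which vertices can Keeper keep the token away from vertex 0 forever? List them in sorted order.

1, 3, 4, 6

A0 = {0}
A1: add {5} — 5 (Runner) has 5→0.
A2: add {2} — 2 (Runner) has 2→5.
A3 = A2; e.g. 1 (Keeper) can still go to 4. Fixed point.
Runner's attractor = {0, 2, 5}; Keeper avoids the target exactly from the complement.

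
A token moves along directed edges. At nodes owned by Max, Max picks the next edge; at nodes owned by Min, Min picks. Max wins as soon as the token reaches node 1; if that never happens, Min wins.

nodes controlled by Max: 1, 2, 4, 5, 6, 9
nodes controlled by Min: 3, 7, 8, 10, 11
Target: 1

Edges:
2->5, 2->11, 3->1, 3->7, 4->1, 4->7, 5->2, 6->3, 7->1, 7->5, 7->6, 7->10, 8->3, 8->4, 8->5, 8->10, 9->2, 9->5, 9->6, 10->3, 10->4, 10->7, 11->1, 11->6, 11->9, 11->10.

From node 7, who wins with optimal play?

Min

A0 = {1}
A1: add {4} — 4 (Max) has 4→1.
A2 = A1; e.g. 2 (Max) has no edge into A1. Fixed point.
7 never enters the attractor, so Min can avoid the target forever.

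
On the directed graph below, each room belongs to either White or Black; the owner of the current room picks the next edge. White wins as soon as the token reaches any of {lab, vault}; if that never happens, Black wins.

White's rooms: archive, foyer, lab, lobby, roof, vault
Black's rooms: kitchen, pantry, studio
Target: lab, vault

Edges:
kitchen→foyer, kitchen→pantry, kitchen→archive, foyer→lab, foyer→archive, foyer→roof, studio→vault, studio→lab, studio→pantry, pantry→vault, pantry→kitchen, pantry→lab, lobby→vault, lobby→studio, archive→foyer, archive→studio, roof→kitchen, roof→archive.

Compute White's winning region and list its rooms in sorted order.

archive, foyer, lab, lobby, roof, vault

A0 = {lab, vault}
A1: add {foyer, lobby} — foyer (White) has foyer→lab; lobby (White) has lobby→vault.
A2: add {archive} — archive (White) has archive→foyer.
A3: add {roof} — roof (White) has roof→archive.
A4 = A3; e.g. kitchen (Black) can still go to pantry. Fixed point.
White's winning region = {archive, foyer, lab, lobby, roof, vault}.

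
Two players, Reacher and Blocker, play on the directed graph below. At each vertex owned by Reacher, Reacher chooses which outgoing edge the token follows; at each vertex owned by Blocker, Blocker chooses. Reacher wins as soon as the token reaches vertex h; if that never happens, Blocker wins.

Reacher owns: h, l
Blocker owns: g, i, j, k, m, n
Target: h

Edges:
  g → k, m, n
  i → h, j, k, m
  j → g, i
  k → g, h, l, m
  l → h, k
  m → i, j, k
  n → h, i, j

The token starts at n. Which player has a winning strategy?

A0 = {h}
A1: add {l} — l (Reacher) has l→h.
A2 = A1; e.g. g (Blocker) can still go to k. Fixed point.
n never enters the attractor, so Blocker can avoid the target forever.

Blocker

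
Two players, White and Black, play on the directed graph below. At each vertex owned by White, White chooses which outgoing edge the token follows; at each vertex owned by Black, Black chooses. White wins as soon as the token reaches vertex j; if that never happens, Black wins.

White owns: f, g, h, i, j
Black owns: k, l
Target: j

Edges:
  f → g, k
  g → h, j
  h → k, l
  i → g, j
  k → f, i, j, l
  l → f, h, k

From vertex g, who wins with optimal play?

White

A0 = {j}
A1: add {g, i} — g (White) has g→j; i (White) has i→j.
g ∈ A1, so White can force the target.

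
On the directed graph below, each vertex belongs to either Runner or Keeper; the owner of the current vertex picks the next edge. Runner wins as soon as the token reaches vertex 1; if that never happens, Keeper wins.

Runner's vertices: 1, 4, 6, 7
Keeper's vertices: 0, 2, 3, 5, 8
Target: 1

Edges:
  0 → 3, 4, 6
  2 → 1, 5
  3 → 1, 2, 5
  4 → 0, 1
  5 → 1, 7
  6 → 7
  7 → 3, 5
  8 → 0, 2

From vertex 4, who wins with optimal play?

Runner

A0 = {1}
A1: add {4} — 4 (Runner) has 4→1.
A2 = A1; e.g. 0 (Keeper) can still go to 3. Fixed point.
4 ∈ A1, so Runner can force the target.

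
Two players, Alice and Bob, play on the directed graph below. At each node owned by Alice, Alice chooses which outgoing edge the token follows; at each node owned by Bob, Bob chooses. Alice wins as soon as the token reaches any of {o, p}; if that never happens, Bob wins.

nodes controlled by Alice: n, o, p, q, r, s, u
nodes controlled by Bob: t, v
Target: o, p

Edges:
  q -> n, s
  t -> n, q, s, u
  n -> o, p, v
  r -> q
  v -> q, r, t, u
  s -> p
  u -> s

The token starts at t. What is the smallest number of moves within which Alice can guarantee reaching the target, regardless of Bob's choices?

3

A0 = {o, p}
A1: add {n, s} — n (Alice) has n→o; s (Alice) has s→p.
A2: add {q, u} — q (Alice) has q→n; u (Alice) has u→s.
A3: add {r, t} — r (Alice) has r→q; t (Bob): all of {n, q, s, u} already in.
t enters the attractor at level 3, so Alice can force the target in 3 moves from there.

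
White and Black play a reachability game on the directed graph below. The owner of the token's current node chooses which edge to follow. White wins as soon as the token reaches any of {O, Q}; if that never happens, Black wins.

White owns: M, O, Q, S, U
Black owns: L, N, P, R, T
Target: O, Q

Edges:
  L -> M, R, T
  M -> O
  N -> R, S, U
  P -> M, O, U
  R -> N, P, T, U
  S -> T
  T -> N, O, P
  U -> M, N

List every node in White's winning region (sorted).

A0 = {O, Q}
A1: add {M} — M (White) has M→O.
A2: add {U} — U (White) has U→M.
A3: add {P} — P (Black): all of {M, O, U} already in.
A4 = A3; e.g. L (Black) can still go to R. Fixed point.
White's winning region = {M, O, P, Q, U}.

M, O, P, Q, U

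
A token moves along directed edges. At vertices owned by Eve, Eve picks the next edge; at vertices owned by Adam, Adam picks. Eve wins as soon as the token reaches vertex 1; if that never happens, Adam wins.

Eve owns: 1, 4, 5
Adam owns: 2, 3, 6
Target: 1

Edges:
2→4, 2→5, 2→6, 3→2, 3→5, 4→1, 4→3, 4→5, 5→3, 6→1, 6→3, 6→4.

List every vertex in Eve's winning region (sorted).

A0 = {1}
A1: add {4} — 4 (Eve) has 4→1.
A2 = A1; e.g. 2 (Adam) can still go to 5. Fixed point.
Eve's winning region = {1, 4}.

1, 4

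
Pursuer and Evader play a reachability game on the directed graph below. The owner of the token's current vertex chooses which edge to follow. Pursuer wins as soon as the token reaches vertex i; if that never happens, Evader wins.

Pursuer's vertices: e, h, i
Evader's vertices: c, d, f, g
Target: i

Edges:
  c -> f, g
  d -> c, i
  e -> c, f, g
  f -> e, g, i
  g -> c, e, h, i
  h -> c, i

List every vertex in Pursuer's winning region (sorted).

A0 = {i}
A1: add {h} — h (Pursuer) has h→i.
A2 = A1; e.g. c (Evader) can still go to f. Fixed point.
Pursuer's winning region = {h, i}.

h, i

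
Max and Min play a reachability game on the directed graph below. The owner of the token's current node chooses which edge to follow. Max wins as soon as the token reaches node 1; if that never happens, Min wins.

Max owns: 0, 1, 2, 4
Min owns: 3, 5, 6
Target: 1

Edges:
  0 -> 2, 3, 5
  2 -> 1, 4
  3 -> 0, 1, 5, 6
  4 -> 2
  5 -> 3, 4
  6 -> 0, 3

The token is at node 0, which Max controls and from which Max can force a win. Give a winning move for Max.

A0 = {1}
A1: add {2} — 2 (Max) has 2→1.
A2: add {0, 4} — 0 (Max) has 0→2; 4 (Max) has 4→2.
A3 = A2; e.g. 3 (Min) can still go to 5. Fixed point.
From 0, successor 2 is in the attractor (rank 1); the other successors 3, 5 are not.

2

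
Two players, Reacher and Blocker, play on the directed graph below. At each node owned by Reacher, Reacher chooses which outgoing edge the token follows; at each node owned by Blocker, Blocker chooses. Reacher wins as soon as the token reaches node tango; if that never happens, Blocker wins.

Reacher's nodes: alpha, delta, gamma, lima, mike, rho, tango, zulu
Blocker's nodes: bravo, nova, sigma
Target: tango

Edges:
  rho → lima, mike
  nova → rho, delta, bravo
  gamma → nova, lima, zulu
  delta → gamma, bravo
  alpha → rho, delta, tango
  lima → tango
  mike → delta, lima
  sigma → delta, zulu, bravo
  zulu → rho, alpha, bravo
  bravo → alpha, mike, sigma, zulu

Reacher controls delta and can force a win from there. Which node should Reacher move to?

A0 = {tango}
A1: add {alpha, lima} — alpha (Reacher) has alpha→tango; lima (Reacher) has lima→tango.
A2: add {gamma, mike, rho, zulu} — rho (Reacher) has rho→lima; gamma (Reacher) has gamma→lima; mike (Reacher) has mike→lima; zulu (Reacher) has zulu→alpha.
A3: add {delta} — delta (Reacher) has delta→gamma.
A4 = A3; e.g. nova (Blocker) can still go to bravo. Fixed point.
From delta, successor gamma is in the attractor (rank 2); the other successor bravo is not.

gamma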